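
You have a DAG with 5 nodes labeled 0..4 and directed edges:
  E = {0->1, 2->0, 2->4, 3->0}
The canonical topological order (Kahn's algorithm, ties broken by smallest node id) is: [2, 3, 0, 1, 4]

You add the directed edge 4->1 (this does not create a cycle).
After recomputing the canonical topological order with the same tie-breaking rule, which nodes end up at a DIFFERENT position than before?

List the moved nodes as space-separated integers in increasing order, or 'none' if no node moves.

Answer: 1 4

Derivation:
Old toposort: [2, 3, 0, 1, 4]
Added edge 4->1
Recompute Kahn (smallest-id tiebreak):
  initial in-degrees: [2, 2, 0, 0, 1]
  ready (indeg=0): [2, 3]
  pop 2: indeg[0]->1; indeg[4]->0 | ready=[3, 4] | order so far=[2]
  pop 3: indeg[0]->0 | ready=[0, 4] | order so far=[2, 3]
  pop 0: indeg[1]->1 | ready=[4] | order so far=[2, 3, 0]
  pop 4: indeg[1]->0 | ready=[1] | order so far=[2, 3, 0, 4]
  pop 1: no out-edges | ready=[] | order so far=[2, 3, 0, 4, 1]
New canonical toposort: [2, 3, 0, 4, 1]
Compare positions:
  Node 0: index 2 -> 2 (same)
  Node 1: index 3 -> 4 (moved)
  Node 2: index 0 -> 0 (same)
  Node 3: index 1 -> 1 (same)
  Node 4: index 4 -> 3 (moved)
Nodes that changed position: 1 4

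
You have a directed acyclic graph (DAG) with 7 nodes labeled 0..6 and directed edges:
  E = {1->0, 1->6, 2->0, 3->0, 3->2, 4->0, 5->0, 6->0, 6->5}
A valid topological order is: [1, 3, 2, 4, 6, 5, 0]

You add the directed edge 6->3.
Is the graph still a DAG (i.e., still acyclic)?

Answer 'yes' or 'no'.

Answer: yes

Derivation:
Given toposort: [1, 3, 2, 4, 6, 5, 0]
Position of 6: index 4; position of 3: index 1
New edge 6->3: backward (u after v in old order)
Backward edge: old toposort is now invalid. Check if this creates a cycle.
Does 3 already reach 6? Reachable from 3: [0, 2, 3]. NO -> still a DAG (reorder needed).
Still a DAG? yes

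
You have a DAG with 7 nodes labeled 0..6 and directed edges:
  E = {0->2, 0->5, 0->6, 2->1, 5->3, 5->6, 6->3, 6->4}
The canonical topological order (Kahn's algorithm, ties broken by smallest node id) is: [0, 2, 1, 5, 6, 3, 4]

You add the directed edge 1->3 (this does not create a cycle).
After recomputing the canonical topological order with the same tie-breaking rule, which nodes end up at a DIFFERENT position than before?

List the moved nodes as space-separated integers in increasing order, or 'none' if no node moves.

Answer: none

Derivation:
Old toposort: [0, 2, 1, 5, 6, 3, 4]
Added edge 1->3
Recompute Kahn (smallest-id tiebreak):
  initial in-degrees: [0, 1, 1, 3, 1, 1, 2]
  ready (indeg=0): [0]
  pop 0: indeg[2]->0; indeg[5]->0; indeg[6]->1 | ready=[2, 5] | order so far=[0]
  pop 2: indeg[1]->0 | ready=[1, 5] | order so far=[0, 2]
  pop 1: indeg[3]->2 | ready=[5] | order so far=[0, 2, 1]
  pop 5: indeg[3]->1; indeg[6]->0 | ready=[6] | order so far=[0, 2, 1, 5]
  pop 6: indeg[3]->0; indeg[4]->0 | ready=[3, 4] | order so far=[0, 2, 1, 5, 6]
  pop 3: no out-edges | ready=[4] | order so far=[0, 2, 1, 5, 6, 3]
  pop 4: no out-edges | ready=[] | order so far=[0, 2, 1, 5, 6, 3, 4]
New canonical toposort: [0, 2, 1, 5, 6, 3, 4]
Compare positions:
  Node 0: index 0 -> 0 (same)
  Node 1: index 2 -> 2 (same)
  Node 2: index 1 -> 1 (same)
  Node 3: index 5 -> 5 (same)
  Node 4: index 6 -> 6 (same)
  Node 5: index 3 -> 3 (same)
  Node 6: index 4 -> 4 (same)
Nodes that changed position: none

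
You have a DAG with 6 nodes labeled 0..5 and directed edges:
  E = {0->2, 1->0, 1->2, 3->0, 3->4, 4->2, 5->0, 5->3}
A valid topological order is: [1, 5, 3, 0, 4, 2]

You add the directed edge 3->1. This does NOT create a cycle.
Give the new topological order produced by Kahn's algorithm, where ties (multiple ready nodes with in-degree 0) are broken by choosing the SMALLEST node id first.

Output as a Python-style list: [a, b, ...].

Old toposort: [1, 5, 3, 0, 4, 2]
Added edge: 3->1
Position of 3 (2) > position of 1 (0). Must reorder: 3 must now come before 1.
Run Kahn's algorithm (break ties by smallest node id):
  initial in-degrees: [3, 1, 3, 1, 1, 0]
  ready (indeg=0): [5]
  pop 5: indeg[0]->2; indeg[3]->0 | ready=[3] | order so far=[5]
  pop 3: indeg[0]->1; indeg[1]->0; indeg[4]->0 | ready=[1, 4] | order so far=[5, 3]
  pop 1: indeg[0]->0; indeg[2]->2 | ready=[0, 4] | order so far=[5, 3, 1]
  pop 0: indeg[2]->1 | ready=[4] | order so far=[5, 3, 1, 0]
  pop 4: indeg[2]->0 | ready=[2] | order so far=[5, 3, 1, 0, 4]
  pop 2: no out-edges | ready=[] | order so far=[5, 3, 1, 0, 4, 2]
  Result: [5, 3, 1, 0, 4, 2]

Answer: [5, 3, 1, 0, 4, 2]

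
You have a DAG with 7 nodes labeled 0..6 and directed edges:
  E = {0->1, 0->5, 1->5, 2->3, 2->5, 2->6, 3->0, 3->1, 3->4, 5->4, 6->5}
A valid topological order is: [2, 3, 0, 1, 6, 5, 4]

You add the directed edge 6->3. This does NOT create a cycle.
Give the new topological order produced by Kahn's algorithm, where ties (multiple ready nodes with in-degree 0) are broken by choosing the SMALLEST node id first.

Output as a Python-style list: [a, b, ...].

Old toposort: [2, 3, 0, 1, 6, 5, 4]
Added edge: 6->3
Position of 6 (4) > position of 3 (1). Must reorder: 6 must now come before 3.
Run Kahn's algorithm (break ties by smallest node id):
  initial in-degrees: [1, 2, 0, 2, 2, 4, 1]
  ready (indeg=0): [2]
  pop 2: indeg[3]->1; indeg[5]->3; indeg[6]->0 | ready=[6] | order so far=[2]
  pop 6: indeg[3]->0; indeg[5]->2 | ready=[3] | order so far=[2, 6]
  pop 3: indeg[0]->0; indeg[1]->1; indeg[4]->1 | ready=[0] | order so far=[2, 6, 3]
  pop 0: indeg[1]->0; indeg[5]->1 | ready=[1] | order so far=[2, 6, 3, 0]
  pop 1: indeg[5]->0 | ready=[5] | order so far=[2, 6, 3, 0, 1]
  pop 5: indeg[4]->0 | ready=[4] | order so far=[2, 6, 3, 0, 1, 5]
  pop 4: no out-edges | ready=[] | order so far=[2, 6, 3, 0, 1, 5, 4]
  Result: [2, 6, 3, 0, 1, 5, 4]

Answer: [2, 6, 3, 0, 1, 5, 4]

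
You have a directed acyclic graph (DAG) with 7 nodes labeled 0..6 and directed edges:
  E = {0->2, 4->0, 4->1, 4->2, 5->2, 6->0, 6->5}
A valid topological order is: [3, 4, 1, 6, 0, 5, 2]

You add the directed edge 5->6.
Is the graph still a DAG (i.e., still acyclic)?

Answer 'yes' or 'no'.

Answer: no

Derivation:
Given toposort: [3, 4, 1, 6, 0, 5, 2]
Position of 5: index 5; position of 6: index 3
New edge 5->6: backward (u after v in old order)
Backward edge: old toposort is now invalid. Check if this creates a cycle.
Does 6 already reach 5? Reachable from 6: [0, 2, 5, 6]. YES -> cycle!
Still a DAG? no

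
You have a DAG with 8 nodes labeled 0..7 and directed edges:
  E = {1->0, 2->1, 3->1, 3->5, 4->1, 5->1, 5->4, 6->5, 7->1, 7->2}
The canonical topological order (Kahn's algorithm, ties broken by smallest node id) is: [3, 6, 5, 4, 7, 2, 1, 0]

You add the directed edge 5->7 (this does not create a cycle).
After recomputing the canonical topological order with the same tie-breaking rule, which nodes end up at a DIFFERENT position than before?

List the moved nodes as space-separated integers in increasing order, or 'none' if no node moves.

Answer: none

Derivation:
Old toposort: [3, 6, 5, 4, 7, 2, 1, 0]
Added edge 5->7
Recompute Kahn (smallest-id tiebreak):
  initial in-degrees: [1, 5, 1, 0, 1, 2, 0, 1]
  ready (indeg=0): [3, 6]
  pop 3: indeg[1]->4; indeg[5]->1 | ready=[6] | order so far=[3]
  pop 6: indeg[5]->0 | ready=[5] | order so far=[3, 6]
  pop 5: indeg[1]->3; indeg[4]->0; indeg[7]->0 | ready=[4, 7] | order so far=[3, 6, 5]
  pop 4: indeg[1]->2 | ready=[7] | order so far=[3, 6, 5, 4]
  pop 7: indeg[1]->1; indeg[2]->0 | ready=[2] | order so far=[3, 6, 5, 4, 7]
  pop 2: indeg[1]->0 | ready=[1] | order so far=[3, 6, 5, 4, 7, 2]
  pop 1: indeg[0]->0 | ready=[0] | order so far=[3, 6, 5, 4, 7, 2, 1]
  pop 0: no out-edges | ready=[] | order so far=[3, 6, 5, 4, 7, 2, 1, 0]
New canonical toposort: [3, 6, 5, 4, 7, 2, 1, 0]
Compare positions:
  Node 0: index 7 -> 7 (same)
  Node 1: index 6 -> 6 (same)
  Node 2: index 5 -> 5 (same)
  Node 3: index 0 -> 0 (same)
  Node 4: index 3 -> 3 (same)
  Node 5: index 2 -> 2 (same)
  Node 6: index 1 -> 1 (same)
  Node 7: index 4 -> 4 (same)
Nodes that changed position: none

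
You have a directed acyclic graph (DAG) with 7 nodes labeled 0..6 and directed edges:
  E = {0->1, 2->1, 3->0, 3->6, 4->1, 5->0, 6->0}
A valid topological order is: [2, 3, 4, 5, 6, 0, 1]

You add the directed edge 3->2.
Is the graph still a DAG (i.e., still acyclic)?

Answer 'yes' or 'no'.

Given toposort: [2, 3, 4, 5, 6, 0, 1]
Position of 3: index 1; position of 2: index 0
New edge 3->2: backward (u after v in old order)
Backward edge: old toposort is now invalid. Check if this creates a cycle.
Does 2 already reach 3? Reachable from 2: [1, 2]. NO -> still a DAG (reorder needed).
Still a DAG? yes

Answer: yes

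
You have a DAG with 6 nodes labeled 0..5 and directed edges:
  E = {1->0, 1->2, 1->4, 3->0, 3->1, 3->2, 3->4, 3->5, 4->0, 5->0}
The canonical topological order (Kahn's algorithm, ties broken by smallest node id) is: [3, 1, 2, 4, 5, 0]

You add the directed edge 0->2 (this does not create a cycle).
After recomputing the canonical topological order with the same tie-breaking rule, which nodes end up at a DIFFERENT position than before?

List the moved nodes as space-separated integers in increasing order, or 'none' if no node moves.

Old toposort: [3, 1, 2, 4, 5, 0]
Added edge 0->2
Recompute Kahn (smallest-id tiebreak):
  initial in-degrees: [4, 1, 3, 0, 2, 1]
  ready (indeg=0): [3]
  pop 3: indeg[0]->3; indeg[1]->0; indeg[2]->2; indeg[4]->1; indeg[5]->0 | ready=[1, 5] | order so far=[3]
  pop 1: indeg[0]->2; indeg[2]->1; indeg[4]->0 | ready=[4, 5] | order so far=[3, 1]
  pop 4: indeg[0]->1 | ready=[5] | order so far=[3, 1, 4]
  pop 5: indeg[0]->0 | ready=[0] | order so far=[3, 1, 4, 5]
  pop 0: indeg[2]->0 | ready=[2] | order so far=[3, 1, 4, 5, 0]
  pop 2: no out-edges | ready=[] | order so far=[3, 1, 4, 5, 0, 2]
New canonical toposort: [3, 1, 4, 5, 0, 2]
Compare positions:
  Node 0: index 5 -> 4 (moved)
  Node 1: index 1 -> 1 (same)
  Node 2: index 2 -> 5 (moved)
  Node 3: index 0 -> 0 (same)
  Node 4: index 3 -> 2 (moved)
  Node 5: index 4 -> 3 (moved)
Nodes that changed position: 0 2 4 5

Answer: 0 2 4 5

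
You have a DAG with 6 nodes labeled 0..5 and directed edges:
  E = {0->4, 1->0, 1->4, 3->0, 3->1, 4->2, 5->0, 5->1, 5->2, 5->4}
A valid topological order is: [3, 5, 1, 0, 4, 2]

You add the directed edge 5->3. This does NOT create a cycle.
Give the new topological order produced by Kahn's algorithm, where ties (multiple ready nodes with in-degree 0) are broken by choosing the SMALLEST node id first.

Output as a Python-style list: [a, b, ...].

Answer: [5, 3, 1, 0, 4, 2]

Derivation:
Old toposort: [3, 5, 1, 0, 4, 2]
Added edge: 5->3
Position of 5 (1) > position of 3 (0). Must reorder: 5 must now come before 3.
Run Kahn's algorithm (break ties by smallest node id):
  initial in-degrees: [3, 2, 2, 1, 3, 0]
  ready (indeg=0): [5]
  pop 5: indeg[0]->2; indeg[1]->1; indeg[2]->1; indeg[3]->0; indeg[4]->2 | ready=[3] | order so far=[5]
  pop 3: indeg[0]->1; indeg[1]->0 | ready=[1] | order so far=[5, 3]
  pop 1: indeg[0]->0; indeg[4]->1 | ready=[0] | order so far=[5, 3, 1]
  pop 0: indeg[4]->0 | ready=[4] | order so far=[5, 3, 1, 0]
  pop 4: indeg[2]->0 | ready=[2] | order so far=[5, 3, 1, 0, 4]
  pop 2: no out-edges | ready=[] | order so far=[5, 3, 1, 0, 4, 2]
  Result: [5, 3, 1, 0, 4, 2]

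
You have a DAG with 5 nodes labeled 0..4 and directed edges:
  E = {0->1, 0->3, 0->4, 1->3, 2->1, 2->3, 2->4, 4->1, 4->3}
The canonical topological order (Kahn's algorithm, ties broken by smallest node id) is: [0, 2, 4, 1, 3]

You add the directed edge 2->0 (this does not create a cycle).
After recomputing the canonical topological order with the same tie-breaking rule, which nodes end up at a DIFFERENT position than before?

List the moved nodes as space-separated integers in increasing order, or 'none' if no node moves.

Old toposort: [0, 2, 4, 1, 3]
Added edge 2->0
Recompute Kahn (smallest-id tiebreak):
  initial in-degrees: [1, 3, 0, 4, 2]
  ready (indeg=0): [2]
  pop 2: indeg[0]->0; indeg[1]->2; indeg[3]->3; indeg[4]->1 | ready=[0] | order so far=[2]
  pop 0: indeg[1]->1; indeg[3]->2; indeg[4]->0 | ready=[4] | order so far=[2, 0]
  pop 4: indeg[1]->0; indeg[3]->1 | ready=[1] | order so far=[2, 0, 4]
  pop 1: indeg[3]->0 | ready=[3] | order so far=[2, 0, 4, 1]
  pop 3: no out-edges | ready=[] | order so far=[2, 0, 4, 1, 3]
New canonical toposort: [2, 0, 4, 1, 3]
Compare positions:
  Node 0: index 0 -> 1 (moved)
  Node 1: index 3 -> 3 (same)
  Node 2: index 1 -> 0 (moved)
  Node 3: index 4 -> 4 (same)
  Node 4: index 2 -> 2 (same)
Nodes that changed position: 0 2

Answer: 0 2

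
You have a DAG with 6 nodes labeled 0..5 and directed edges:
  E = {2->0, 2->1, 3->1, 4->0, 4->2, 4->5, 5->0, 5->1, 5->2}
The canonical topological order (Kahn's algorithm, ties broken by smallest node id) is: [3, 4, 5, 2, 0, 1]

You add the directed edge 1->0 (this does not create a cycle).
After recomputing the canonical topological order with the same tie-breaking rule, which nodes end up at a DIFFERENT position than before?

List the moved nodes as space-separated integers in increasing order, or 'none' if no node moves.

Old toposort: [3, 4, 5, 2, 0, 1]
Added edge 1->0
Recompute Kahn (smallest-id tiebreak):
  initial in-degrees: [4, 3, 2, 0, 0, 1]
  ready (indeg=0): [3, 4]
  pop 3: indeg[1]->2 | ready=[4] | order so far=[3]
  pop 4: indeg[0]->3; indeg[2]->1; indeg[5]->0 | ready=[5] | order so far=[3, 4]
  pop 5: indeg[0]->2; indeg[1]->1; indeg[2]->0 | ready=[2] | order so far=[3, 4, 5]
  pop 2: indeg[0]->1; indeg[1]->0 | ready=[1] | order so far=[3, 4, 5, 2]
  pop 1: indeg[0]->0 | ready=[0] | order so far=[3, 4, 5, 2, 1]
  pop 0: no out-edges | ready=[] | order so far=[3, 4, 5, 2, 1, 0]
New canonical toposort: [3, 4, 5, 2, 1, 0]
Compare positions:
  Node 0: index 4 -> 5 (moved)
  Node 1: index 5 -> 4 (moved)
  Node 2: index 3 -> 3 (same)
  Node 3: index 0 -> 0 (same)
  Node 4: index 1 -> 1 (same)
  Node 5: index 2 -> 2 (same)
Nodes that changed position: 0 1

Answer: 0 1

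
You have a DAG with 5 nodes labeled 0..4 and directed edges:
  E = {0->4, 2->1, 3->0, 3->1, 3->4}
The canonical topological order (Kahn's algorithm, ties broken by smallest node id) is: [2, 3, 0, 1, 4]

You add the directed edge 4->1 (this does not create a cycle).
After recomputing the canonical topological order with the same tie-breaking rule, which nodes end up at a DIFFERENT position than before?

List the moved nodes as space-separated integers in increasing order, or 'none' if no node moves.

Old toposort: [2, 3, 0, 1, 4]
Added edge 4->1
Recompute Kahn (smallest-id tiebreak):
  initial in-degrees: [1, 3, 0, 0, 2]
  ready (indeg=0): [2, 3]
  pop 2: indeg[1]->2 | ready=[3] | order so far=[2]
  pop 3: indeg[0]->0; indeg[1]->1; indeg[4]->1 | ready=[0] | order so far=[2, 3]
  pop 0: indeg[4]->0 | ready=[4] | order so far=[2, 3, 0]
  pop 4: indeg[1]->0 | ready=[1] | order so far=[2, 3, 0, 4]
  pop 1: no out-edges | ready=[] | order so far=[2, 3, 0, 4, 1]
New canonical toposort: [2, 3, 0, 4, 1]
Compare positions:
  Node 0: index 2 -> 2 (same)
  Node 1: index 3 -> 4 (moved)
  Node 2: index 0 -> 0 (same)
  Node 3: index 1 -> 1 (same)
  Node 4: index 4 -> 3 (moved)
Nodes that changed position: 1 4

Answer: 1 4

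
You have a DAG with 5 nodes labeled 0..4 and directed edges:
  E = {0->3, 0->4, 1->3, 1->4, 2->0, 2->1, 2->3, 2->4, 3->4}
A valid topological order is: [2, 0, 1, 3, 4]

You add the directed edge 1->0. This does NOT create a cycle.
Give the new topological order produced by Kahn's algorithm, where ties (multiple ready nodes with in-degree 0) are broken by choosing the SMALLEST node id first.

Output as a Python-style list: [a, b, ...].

Answer: [2, 1, 0, 3, 4]

Derivation:
Old toposort: [2, 0, 1, 3, 4]
Added edge: 1->0
Position of 1 (2) > position of 0 (1). Must reorder: 1 must now come before 0.
Run Kahn's algorithm (break ties by smallest node id):
  initial in-degrees: [2, 1, 0, 3, 4]
  ready (indeg=0): [2]
  pop 2: indeg[0]->1; indeg[1]->0; indeg[3]->2; indeg[4]->3 | ready=[1] | order so far=[2]
  pop 1: indeg[0]->0; indeg[3]->1; indeg[4]->2 | ready=[0] | order so far=[2, 1]
  pop 0: indeg[3]->0; indeg[4]->1 | ready=[3] | order so far=[2, 1, 0]
  pop 3: indeg[4]->0 | ready=[4] | order so far=[2, 1, 0, 3]
  pop 4: no out-edges | ready=[] | order so far=[2, 1, 0, 3, 4]
  Result: [2, 1, 0, 3, 4]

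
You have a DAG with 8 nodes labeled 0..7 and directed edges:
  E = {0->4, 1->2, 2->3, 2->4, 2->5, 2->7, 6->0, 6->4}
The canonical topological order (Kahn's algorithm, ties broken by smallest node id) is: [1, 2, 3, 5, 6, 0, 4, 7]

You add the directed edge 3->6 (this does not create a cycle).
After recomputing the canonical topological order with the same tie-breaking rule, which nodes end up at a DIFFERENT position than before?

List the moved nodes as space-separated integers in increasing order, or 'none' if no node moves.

Old toposort: [1, 2, 3, 5, 6, 0, 4, 7]
Added edge 3->6
Recompute Kahn (smallest-id tiebreak):
  initial in-degrees: [1, 0, 1, 1, 3, 1, 1, 1]
  ready (indeg=0): [1]
  pop 1: indeg[2]->0 | ready=[2] | order so far=[1]
  pop 2: indeg[3]->0; indeg[4]->2; indeg[5]->0; indeg[7]->0 | ready=[3, 5, 7] | order so far=[1, 2]
  pop 3: indeg[6]->0 | ready=[5, 6, 7] | order so far=[1, 2, 3]
  pop 5: no out-edges | ready=[6, 7] | order so far=[1, 2, 3, 5]
  pop 6: indeg[0]->0; indeg[4]->1 | ready=[0, 7] | order so far=[1, 2, 3, 5, 6]
  pop 0: indeg[4]->0 | ready=[4, 7] | order so far=[1, 2, 3, 5, 6, 0]
  pop 4: no out-edges | ready=[7] | order so far=[1, 2, 3, 5, 6, 0, 4]
  pop 7: no out-edges | ready=[] | order so far=[1, 2, 3, 5, 6, 0, 4, 7]
New canonical toposort: [1, 2, 3, 5, 6, 0, 4, 7]
Compare positions:
  Node 0: index 5 -> 5 (same)
  Node 1: index 0 -> 0 (same)
  Node 2: index 1 -> 1 (same)
  Node 3: index 2 -> 2 (same)
  Node 4: index 6 -> 6 (same)
  Node 5: index 3 -> 3 (same)
  Node 6: index 4 -> 4 (same)
  Node 7: index 7 -> 7 (same)
Nodes that changed position: none

Answer: none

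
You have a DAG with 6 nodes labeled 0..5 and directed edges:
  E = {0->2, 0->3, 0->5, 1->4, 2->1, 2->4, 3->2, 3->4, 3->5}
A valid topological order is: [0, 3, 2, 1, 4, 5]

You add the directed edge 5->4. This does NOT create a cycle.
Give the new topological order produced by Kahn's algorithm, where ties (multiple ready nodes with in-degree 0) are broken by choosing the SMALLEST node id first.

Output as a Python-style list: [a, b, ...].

Old toposort: [0, 3, 2, 1, 4, 5]
Added edge: 5->4
Position of 5 (5) > position of 4 (4). Must reorder: 5 must now come before 4.
Run Kahn's algorithm (break ties by smallest node id):
  initial in-degrees: [0, 1, 2, 1, 4, 2]
  ready (indeg=0): [0]
  pop 0: indeg[2]->1; indeg[3]->0; indeg[5]->1 | ready=[3] | order so far=[0]
  pop 3: indeg[2]->0; indeg[4]->3; indeg[5]->0 | ready=[2, 5] | order so far=[0, 3]
  pop 2: indeg[1]->0; indeg[4]->2 | ready=[1, 5] | order so far=[0, 3, 2]
  pop 1: indeg[4]->1 | ready=[5] | order so far=[0, 3, 2, 1]
  pop 5: indeg[4]->0 | ready=[4] | order so far=[0, 3, 2, 1, 5]
  pop 4: no out-edges | ready=[] | order so far=[0, 3, 2, 1, 5, 4]
  Result: [0, 3, 2, 1, 5, 4]

Answer: [0, 3, 2, 1, 5, 4]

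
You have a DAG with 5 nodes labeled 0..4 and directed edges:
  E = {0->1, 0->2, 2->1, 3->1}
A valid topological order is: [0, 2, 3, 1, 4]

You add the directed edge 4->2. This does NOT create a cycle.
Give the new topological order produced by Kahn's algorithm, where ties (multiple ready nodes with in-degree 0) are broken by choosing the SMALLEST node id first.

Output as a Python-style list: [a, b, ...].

Old toposort: [0, 2, 3, 1, 4]
Added edge: 4->2
Position of 4 (4) > position of 2 (1). Must reorder: 4 must now come before 2.
Run Kahn's algorithm (break ties by smallest node id):
  initial in-degrees: [0, 3, 2, 0, 0]
  ready (indeg=0): [0, 3, 4]
  pop 0: indeg[1]->2; indeg[2]->1 | ready=[3, 4] | order so far=[0]
  pop 3: indeg[1]->1 | ready=[4] | order so far=[0, 3]
  pop 4: indeg[2]->0 | ready=[2] | order so far=[0, 3, 4]
  pop 2: indeg[1]->0 | ready=[1] | order so far=[0, 3, 4, 2]
  pop 1: no out-edges | ready=[] | order so far=[0, 3, 4, 2, 1]
  Result: [0, 3, 4, 2, 1]

Answer: [0, 3, 4, 2, 1]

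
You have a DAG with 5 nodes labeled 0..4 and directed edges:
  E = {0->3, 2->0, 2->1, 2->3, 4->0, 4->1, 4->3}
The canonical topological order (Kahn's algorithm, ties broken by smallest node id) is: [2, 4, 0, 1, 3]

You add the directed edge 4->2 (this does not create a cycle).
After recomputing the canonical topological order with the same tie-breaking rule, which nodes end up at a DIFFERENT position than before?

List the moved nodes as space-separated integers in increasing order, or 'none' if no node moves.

Old toposort: [2, 4, 0, 1, 3]
Added edge 4->2
Recompute Kahn (smallest-id tiebreak):
  initial in-degrees: [2, 2, 1, 3, 0]
  ready (indeg=0): [4]
  pop 4: indeg[0]->1; indeg[1]->1; indeg[2]->0; indeg[3]->2 | ready=[2] | order so far=[4]
  pop 2: indeg[0]->0; indeg[1]->0; indeg[3]->1 | ready=[0, 1] | order so far=[4, 2]
  pop 0: indeg[3]->0 | ready=[1, 3] | order so far=[4, 2, 0]
  pop 1: no out-edges | ready=[3] | order so far=[4, 2, 0, 1]
  pop 3: no out-edges | ready=[] | order so far=[4, 2, 0, 1, 3]
New canonical toposort: [4, 2, 0, 1, 3]
Compare positions:
  Node 0: index 2 -> 2 (same)
  Node 1: index 3 -> 3 (same)
  Node 2: index 0 -> 1 (moved)
  Node 3: index 4 -> 4 (same)
  Node 4: index 1 -> 0 (moved)
Nodes that changed position: 2 4

Answer: 2 4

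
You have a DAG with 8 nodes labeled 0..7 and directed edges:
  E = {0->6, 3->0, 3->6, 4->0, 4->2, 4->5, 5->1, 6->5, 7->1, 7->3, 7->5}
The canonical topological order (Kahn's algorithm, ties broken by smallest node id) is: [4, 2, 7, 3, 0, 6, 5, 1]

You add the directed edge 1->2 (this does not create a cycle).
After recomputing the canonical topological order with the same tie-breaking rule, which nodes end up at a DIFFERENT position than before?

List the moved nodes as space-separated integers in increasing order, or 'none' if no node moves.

Answer: 0 1 2 3 5 6 7

Derivation:
Old toposort: [4, 2, 7, 3, 0, 6, 5, 1]
Added edge 1->2
Recompute Kahn (smallest-id tiebreak):
  initial in-degrees: [2, 2, 2, 1, 0, 3, 2, 0]
  ready (indeg=0): [4, 7]
  pop 4: indeg[0]->1; indeg[2]->1; indeg[5]->2 | ready=[7] | order so far=[4]
  pop 7: indeg[1]->1; indeg[3]->0; indeg[5]->1 | ready=[3] | order so far=[4, 7]
  pop 3: indeg[0]->0; indeg[6]->1 | ready=[0] | order so far=[4, 7, 3]
  pop 0: indeg[6]->0 | ready=[6] | order so far=[4, 7, 3, 0]
  pop 6: indeg[5]->0 | ready=[5] | order so far=[4, 7, 3, 0, 6]
  pop 5: indeg[1]->0 | ready=[1] | order so far=[4, 7, 3, 0, 6, 5]
  pop 1: indeg[2]->0 | ready=[2] | order so far=[4, 7, 3, 0, 6, 5, 1]
  pop 2: no out-edges | ready=[] | order so far=[4, 7, 3, 0, 6, 5, 1, 2]
New canonical toposort: [4, 7, 3, 0, 6, 5, 1, 2]
Compare positions:
  Node 0: index 4 -> 3 (moved)
  Node 1: index 7 -> 6 (moved)
  Node 2: index 1 -> 7 (moved)
  Node 3: index 3 -> 2 (moved)
  Node 4: index 0 -> 0 (same)
  Node 5: index 6 -> 5 (moved)
  Node 6: index 5 -> 4 (moved)
  Node 7: index 2 -> 1 (moved)
Nodes that changed position: 0 1 2 3 5 6 7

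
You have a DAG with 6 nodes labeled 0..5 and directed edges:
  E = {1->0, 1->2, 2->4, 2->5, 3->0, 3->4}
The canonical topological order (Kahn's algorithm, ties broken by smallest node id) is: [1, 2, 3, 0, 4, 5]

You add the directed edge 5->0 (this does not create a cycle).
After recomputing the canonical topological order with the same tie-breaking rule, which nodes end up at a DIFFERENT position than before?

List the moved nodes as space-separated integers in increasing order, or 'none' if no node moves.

Answer: 0 4 5

Derivation:
Old toposort: [1, 2, 3, 0, 4, 5]
Added edge 5->0
Recompute Kahn (smallest-id tiebreak):
  initial in-degrees: [3, 0, 1, 0, 2, 1]
  ready (indeg=0): [1, 3]
  pop 1: indeg[0]->2; indeg[2]->0 | ready=[2, 3] | order so far=[1]
  pop 2: indeg[4]->1; indeg[5]->0 | ready=[3, 5] | order so far=[1, 2]
  pop 3: indeg[0]->1; indeg[4]->0 | ready=[4, 5] | order so far=[1, 2, 3]
  pop 4: no out-edges | ready=[5] | order so far=[1, 2, 3, 4]
  pop 5: indeg[0]->0 | ready=[0] | order so far=[1, 2, 3, 4, 5]
  pop 0: no out-edges | ready=[] | order so far=[1, 2, 3, 4, 5, 0]
New canonical toposort: [1, 2, 3, 4, 5, 0]
Compare positions:
  Node 0: index 3 -> 5 (moved)
  Node 1: index 0 -> 0 (same)
  Node 2: index 1 -> 1 (same)
  Node 3: index 2 -> 2 (same)
  Node 4: index 4 -> 3 (moved)
  Node 5: index 5 -> 4 (moved)
Nodes that changed position: 0 4 5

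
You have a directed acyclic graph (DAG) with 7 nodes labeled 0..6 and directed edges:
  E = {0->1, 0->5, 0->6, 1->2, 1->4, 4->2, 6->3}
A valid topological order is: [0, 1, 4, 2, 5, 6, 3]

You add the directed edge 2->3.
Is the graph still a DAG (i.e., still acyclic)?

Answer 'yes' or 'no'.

Given toposort: [0, 1, 4, 2, 5, 6, 3]
Position of 2: index 3; position of 3: index 6
New edge 2->3: forward
Forward edge: respects the existing order. Still a DAG, same toposort still valid.
Still a DAG? yes

Answer: yes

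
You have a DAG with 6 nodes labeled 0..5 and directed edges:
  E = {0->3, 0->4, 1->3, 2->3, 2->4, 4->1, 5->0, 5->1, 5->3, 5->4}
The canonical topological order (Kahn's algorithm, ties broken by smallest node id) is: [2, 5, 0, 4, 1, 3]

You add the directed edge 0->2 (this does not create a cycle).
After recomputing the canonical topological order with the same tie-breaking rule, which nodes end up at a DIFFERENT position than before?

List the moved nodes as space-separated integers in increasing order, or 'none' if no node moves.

Old toposort: [2, 5, 0, 4, 1, 3]
Added edge 0->2
Recompute Kahn (smallest-id tiebreak):
  initial in-degrees: [1, 2, 1, 4, 3, 0]
  ready (indeg=0): [5]
  pop 5: indeg[0]->0; indeg[1]->1; indeg[3]->3; indeg[4]->2 | ready=[0] | order so far=[5]
  pop 0: indeg[2]->0; indeg[3]->2; indeg[4]->1 | ready=[2] | order so far=[5, 0]
  pop 2: indeg[3]->1; indeg[4]->0 | ready=[4] | order so far=[5, 0, 2]
  pop 4: indeg[1]->0 | ready=[1] | order so far=[5, 0, 2, 4]
  pop 1: indeg[3]->0 | ready=[3] | order so far=[5, 0, 2, 4, 1]
  pop 3: no out-edges | ready=[] | order so far=[5, 0, 2, 4, 1, 3]
New canonical toposort: [5, 0, 2, 4, 1, 3]
Compare positions:
  Node 0: index 2 -> 1 (moved)
  Node 1: index 4 -> 4 (same)
  Node 2: index 0 -> 2 (moved)
  Node 3: index 5 -> 5 (same)
  Node 4: index 3 -> 3 (same)
  Node 5: index 1 -> 0 (moved)
Nodes that changed position: 0 2 5

Answer: 0 2 5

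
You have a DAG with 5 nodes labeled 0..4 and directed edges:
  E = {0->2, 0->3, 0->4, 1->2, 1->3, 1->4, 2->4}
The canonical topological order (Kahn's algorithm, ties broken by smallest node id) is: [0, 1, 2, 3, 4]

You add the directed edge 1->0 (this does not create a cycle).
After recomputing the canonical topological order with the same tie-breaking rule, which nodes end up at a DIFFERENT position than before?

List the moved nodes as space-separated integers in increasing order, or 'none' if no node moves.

Answer: 0 1

Derivation:
Old toposort: [0, 1, 2, 3, 4]
Added edge 1->0
Recompute Kahn (smallest-id tiebreak):
  initial in-degrees: [1, 0, 2, 2, 3]
  ready (indeg=0): [1]
  pop 1: indeg[0]->0; indeg[2]->1; indeg[3]->1; indeg[4]->2 | ready=[0] | order so far=[1]
  pop 0: indeg[2]->0; indeg[3]->0; indeg[4]->1 | ready=[2, 3] | order so far=[1, 0]
  pop 2: indeg[4]->0 | ready=[3, 4] | order so far=[1, 0, 2]
  pop 3: no out-edges | ready=[4] | order so far=[1, 0, 2, 3]
  pop 4: no out-edges | ready=[] | order so far=[1, 0, 2, 3, 4]
New canonical toposort: [1, 0, 2, 3, 4]
Compare positions:
  Node 0: index 0 -> 1 (moved)
  Node 1: index 1 -> 0 (moved)
  Node 2: index 2 -> 2 (same)
  Node 3: index 3 -> 3 (same)
  Node 4: index 4 -> 4 (same)
Nodes that changed position: 0 1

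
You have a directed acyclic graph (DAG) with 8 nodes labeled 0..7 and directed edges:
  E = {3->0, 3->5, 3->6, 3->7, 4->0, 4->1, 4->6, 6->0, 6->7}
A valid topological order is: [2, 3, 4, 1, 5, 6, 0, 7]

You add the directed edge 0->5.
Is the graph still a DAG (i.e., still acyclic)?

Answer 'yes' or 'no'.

Answer: yes

Derivation:
Given toposort: [2, 3, 4, 1, 5, 6, 0, 7]
Position of 0: index 6; position of 5: index 4
New edge 0->5: backward (u after v in old order)
Backward edge: old toposort is now invalid. Check if this creates a cycle.
Does 5 already reach 0? Reachable from 5: [5]. NO -> still a DAG (reorder needed).
Still a DAG? yes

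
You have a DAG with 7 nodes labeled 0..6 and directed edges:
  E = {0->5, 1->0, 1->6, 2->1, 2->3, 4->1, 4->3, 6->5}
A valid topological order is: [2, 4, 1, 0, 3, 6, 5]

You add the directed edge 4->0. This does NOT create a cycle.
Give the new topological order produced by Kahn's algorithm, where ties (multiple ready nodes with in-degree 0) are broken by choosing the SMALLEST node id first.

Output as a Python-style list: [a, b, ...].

Old toposort: [2, 4, 1, 0, 3, 6, 5]
Added edge: 4->0
Position of 4 (1) < position of 0 (3). Old order still valid.
Run Kahn's algorithm (break ties by smallest node id):
  initial in-degrees: [2, 2, 0, 2, 0, 2, 1]
  ready (indeg=0): [2, 4]
  pop 2: indeg[1]->1; indeg[3]->1 | ready=[4] | order so far=[2]
  pop 4: indeg[0]->1; indeg[1]->0; indeg[3]->0 | ready=[1, 3] | order so far=[2, 4]
  pop 1: indeg[0]->0; indeg[6]->0 | ready=[0, 3, 6] | order so far=[2, 4, 1]
  pop 0: indeg[5]->1 | ready=[3, 6] | order so far=[2, 4, 1, 0]
  pop 3: no out-edges | ready=[6] | order so far=[2, 4, 1, 0, 3]
  pop 6: indeg[5]->0 | ready=[5] | order so far=[2, 4, 1, 0, 3, 6]
  pop 5: no out-edges | ready=[] | order so far=[2, 4, 1, 0, 3, 6, 5]
  Result: [2, 4, 1, 0, 3, 6, 5]

Answer: [2, 4, 1, 0, 3, 6, 5]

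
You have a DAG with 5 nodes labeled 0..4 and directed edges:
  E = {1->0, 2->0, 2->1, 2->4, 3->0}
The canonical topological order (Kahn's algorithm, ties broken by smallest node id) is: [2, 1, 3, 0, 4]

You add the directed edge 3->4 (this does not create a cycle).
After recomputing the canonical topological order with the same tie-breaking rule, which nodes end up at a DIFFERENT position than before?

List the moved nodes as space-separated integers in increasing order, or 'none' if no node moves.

Old toposort: [2, 1, 3, 0, 4]
Added edge 3->4
Recompute Kahn (smallest-id tiebreak):
  initial in-degrees: [3, 1, 0, 0, 2]
  ready (indeg=0): [2, 3]
  pop 2: indeg[0]->2; indeg[1]->0; indeg[4]->1 | ready=[1, 3] | order so far=[2]
  pop 1: indeg[0]->1 | ready=[3] | order so far=[2, 1]
  pop 3: indeg[0]->0; indeg[4]->0 | ready=[0, 4] | order so far=[2, 1, 3]
  pop 0: no out-edges | ready=[4] | order so far=[2, 1, 3, 0]
  pop 4: no out-edges | ready=[] | order so far=[2, 1, 3, 0, 4]
New canonical toposort: [2, 1, 3, 0, 4]
Compare positions:
  Node 0: index 3 -> 3 (same)
  Node 1: index 1 -> 1 (same)
  Node 2: index 0 -> 0 (same)
  Node 3: index 2 -> 2 (same)
  Node 4: index 4 -> 4 (same)
Nodes that changed position: none

Answer: none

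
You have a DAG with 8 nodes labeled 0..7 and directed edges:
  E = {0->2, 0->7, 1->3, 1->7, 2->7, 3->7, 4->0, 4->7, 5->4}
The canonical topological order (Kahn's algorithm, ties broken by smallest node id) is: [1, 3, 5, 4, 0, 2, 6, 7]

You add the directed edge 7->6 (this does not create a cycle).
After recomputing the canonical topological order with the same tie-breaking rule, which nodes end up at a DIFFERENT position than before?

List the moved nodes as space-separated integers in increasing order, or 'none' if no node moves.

Answer: 6 7

Derivation:
Old toposort: [1, 3, 5, 4, 0, 2, 6, 7]
Added edge 7->6
Recompute Kahn (smallest-id tiebreak):
  initial in-degrees: [1, 0, 1, 1, 1, 0, 1, 5]
  ready (indeg=0): [1, 5]
  pop 1: indeg[3]->0; indeg[7]->4 | ready=[3, 5] | order so far=[1]
  pop 3: indeg[7]->3 | ready=[5] | order so far=[1, 3]
  pop 5: indeg[4]->0 | ready=[4] | order so far=[1, 3, 5]
  pop 4: indeg[0]->0; indeg[7]->2 | ready=[0] | order so far=[1, 3, 5, 4]
  pop 0: indeg[2]->0; indeg[7]->1 | ready=[2] | order so far=[1, 3, 5, 4, 0]
  pop 2: indeg[7]->0 | ready=[7] | order so far=[1, 3, 5, 4, 0, 2]
  pop 7: indeg[6]->0 | ready=[6] | order so far=[1, 3, 5, 4, 0, 2, 7]
  pop 6: no out-edges | ready=[] | order so far=[1, 3, 5, 4, 0, 2, 7, 6]
New canonical toposort: [1, 3, 5, 4, 0, 2, 7, 6]
Compare positions:
  Node 0: index 4 -> 4 (same)
  Node 1: index 0 -> 0 (same)
  Node 2: index 5 -> 5 (same)
  Node 3: index 1 -> 1 (same)
  Node 4: index 3 -> 3 (same)
  Node 5: index 2 -> 2 (same)
  Node 6: index 6 -> 7 (moved)
  Node 7: index 7 -> 6 (moved)
Nodes that changed position: 6 7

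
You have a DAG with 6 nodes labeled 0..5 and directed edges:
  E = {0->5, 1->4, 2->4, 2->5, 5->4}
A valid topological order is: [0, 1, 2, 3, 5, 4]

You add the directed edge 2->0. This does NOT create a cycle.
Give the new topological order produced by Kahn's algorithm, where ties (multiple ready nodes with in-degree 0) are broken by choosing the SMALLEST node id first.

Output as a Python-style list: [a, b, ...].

Answer: [1, 2, 0, 3, 5, 4]

Derivation:
Old toposort: [0, 1, 2, 3, 5, 4]
Added edge: 2->0
Position of 2 (2) > position of 0 (0). Must reorder: 2 must now come before 0.
Run Kahn's algorithm (break ties by smallest node id):
  initial in-degrees: [1, 0, 0, 0, 3, 2]
  ready (indeg=0): [1, 2, 3]
  pop 1: indeg[4]->2 | ready=[2, 3] | order so far=[1]
  pop 2: indeg[0]->0; indeg[4]->1; indeg[5]->1 | ready=[0, 3] | order so far=[1, 2]
  pop 0: indeg[5]->0 | ready=[3, 5] | order so far=[1, 2, 0]
  pop 3: no out-edges | ready=[5] | order so far=[1, 2, 0, 3]
  pop 5: indeg[4]->0 | ready=[4] | order so far=[1, 2, 0, 3, 5]
  pop 4: no out-edges | ready=[] | order so far=[1, 2, 0, 3, 5, 4]
  Result: [1, 2, 0, 3, 5, 4]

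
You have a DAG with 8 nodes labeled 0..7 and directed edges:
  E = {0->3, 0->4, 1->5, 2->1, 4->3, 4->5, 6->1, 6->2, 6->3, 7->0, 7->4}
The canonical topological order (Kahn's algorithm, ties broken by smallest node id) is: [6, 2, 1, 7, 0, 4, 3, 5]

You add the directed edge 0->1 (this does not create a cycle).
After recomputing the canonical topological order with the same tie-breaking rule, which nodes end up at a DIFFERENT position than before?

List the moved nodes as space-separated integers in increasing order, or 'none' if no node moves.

Old toposort: [6, 2, 1, 7, 0, 4, 3, 5]
Added edge 0->1
Recompute Kahn (smallest-id tiebreak):
  initial in-degrees: [1, 3, 1, 3, 2, 2, 0, 0]
  ready (indeg=0): [6, 7]
  pop 6: indeg[1]->2; indeg[2]->0; indeg[3]->2 | ready=[2, 7] | order so far=[6]
  pop 2: indeg[1]->1 | ready=[7] | order so far=[6, 2]
  pop 7: indeg[0]->0; indeg[4]->1 | ready=[0] | order so far=[6, 2, 7]
  pop 0: indeg[1]->0; indeg[3]->1; indeg[4]->0 | ready=[1, 4] | order so far=[6, 2, 7, 0]
  pop 1: indeg[5]->1 | ready=[4] | order so far=[6, 2, 7, 0, 1]
  pop 4: indeg[3]->0; indeg[5]->0 | ready=[3, 5] | order so far=[6, 2, 7, 0, 1, 4]
  pop 3: no out-edges | ready=[5] | order so far=[6, 2, 7, 0, 1, 4, 3]
  pop 5: no out-edges | ready=[] | order so far=[6, 2, 7, 0, 1, 4, 3, 5]
New canonical toposort: [6, 2, 7, 0, 1, 4, 3, 5]
Compare positions:
  Node 0: index 4 -> 3 (moved)
  Node 1: index 2 -> 4 (moved)
  Node 2: index 1 -> 1 (same)
  Node 3: index 6 -> 6 (same)
  Node 4: index 5 -> 5 (same)
  Node 5: index 7 -> 7 (same)
  Node 6: index 0 -> 0 (same)
  Node 7: index 3 -> 2 (moved)
Nodes that changed position: 0 1 7

Answer: 0 1 7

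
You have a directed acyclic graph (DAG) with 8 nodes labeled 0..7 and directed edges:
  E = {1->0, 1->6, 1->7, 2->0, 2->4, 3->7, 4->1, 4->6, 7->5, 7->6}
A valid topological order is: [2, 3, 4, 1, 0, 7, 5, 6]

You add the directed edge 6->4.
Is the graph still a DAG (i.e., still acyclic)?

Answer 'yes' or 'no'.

Answer: no

Derivation:
Given toposort: [2, 3, 4, 1, 0, 7, 5, 6]
Position of 6: index 7; position of 4: index 2
New edge 6->4: backward (u after v in old order)
Backward edge: old toposort is now invalid. Check if this creates a cycle.
Does 4 already reach 6? Reachable from 4: [0, 1, 4, 5, 6, 7]. YES -> cycle!
Still a DAG? no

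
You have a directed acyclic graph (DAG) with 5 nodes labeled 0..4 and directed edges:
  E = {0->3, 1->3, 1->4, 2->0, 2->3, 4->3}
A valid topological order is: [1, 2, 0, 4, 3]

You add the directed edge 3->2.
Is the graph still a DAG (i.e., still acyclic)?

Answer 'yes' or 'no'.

Given toposort: [1, 2, 0, 4, 3]
Position of 3: index 4; position of 2: index 1
New edge 3->2: backward (u after v in old order)
Backward edge: old toposort is now invalid. Check if this creates a cycle.
Does 2 already reach 3? Reachable from 2: [0, 2, 3]. YES -> cycle!
Still a DAG? no

Answer: no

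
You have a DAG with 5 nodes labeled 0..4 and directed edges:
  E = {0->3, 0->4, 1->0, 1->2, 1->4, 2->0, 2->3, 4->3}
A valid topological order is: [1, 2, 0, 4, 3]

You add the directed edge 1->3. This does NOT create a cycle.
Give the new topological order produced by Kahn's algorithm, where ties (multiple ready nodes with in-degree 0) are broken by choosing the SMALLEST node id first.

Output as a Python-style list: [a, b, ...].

Answer: [1, 2, 0, 4, 3]

Derivation:
Old toposort: [1, 2, 0, 4, 3]
Added edge: 1->3
Position of 1 (0) < position of 3 (4). Old order still valid.
Run Kahn's algorithm (break ties by smallest node id):
  initial in-degrees: [2, 0, 1, 4, 2]
  ready (indeg=0): [1]
  pop 1: indeg[0]->1; indeg[2]->0; indeg[3]->3; indeg[4]->1 | ready=[2] | order so far=[1]
  pop 2: indeg[0]->0; indeg[3]->2 | ready=[0] | order so far=[1, 2]
  pop 0: indeg[3]->1; indeg[4]->0 | ready=[4] | order so far=[1, 2, 0]
  pop 4: indeg[3]->0 | ready=[3] | order so far=[1, 2, 0, 4]
  pop 3: no out-edges | ready=[] | order so far=[1, 2, 0, 4, 3]
  Result: [1, 2, 0, 4, 3]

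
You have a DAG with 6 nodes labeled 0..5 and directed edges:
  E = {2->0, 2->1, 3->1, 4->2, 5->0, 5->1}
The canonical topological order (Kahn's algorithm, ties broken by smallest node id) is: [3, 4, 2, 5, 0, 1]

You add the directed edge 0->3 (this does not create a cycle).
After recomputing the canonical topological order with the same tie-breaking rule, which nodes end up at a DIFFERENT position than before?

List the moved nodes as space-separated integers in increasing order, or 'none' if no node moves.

Old toposort: [3, 4, 2, 5, 0, 1]
Added edge 0->3
Recompute Kahn (smallest-id tiebreak):
  initial in-degrees: [2, 3, 1, 1, 0, 0]
  ready (indeg=0): [4, 5]
  pop 4: indeg[2]->0 | ready=[2, 5] | order so far=[4]
  pop 2: indeg[0]->1; indeg[1]->2 | ready=[5] | order so far=[4, 2]
  pop 5: indeg[0]->0; indeg[1]->1 | ready=[0] | order so far=[4, 2, 5]
  pop 0: indeg[3]->0 | ready=[3] | order so far=[4, 2, 5, 0]
  pop 3: indeg[1]->0 | ready=[1] | order so far=[4, 2, 5, 0, 3]
  pop 1: no out-edges | ready=[] | order so far=[4, 2, 5, 0, 3, 1]
New canonical toposort: [4, 2, 5, 0, 3, 1]
Compare positions:
  Node 0: index 4 -> 3 (moved)
  Node 1: index 5 -> 5 (same)
  Node 2: index 2 -> 1 (moved)
  Node 3: index 0 -> 4 (moved)
  Node 4: index 1 -> 0 (moved)
  Node 5: index 3 -> 2 (moved)
Nodes that changed position: 0 2 3 4 5

Answer: 0 2 3 4 5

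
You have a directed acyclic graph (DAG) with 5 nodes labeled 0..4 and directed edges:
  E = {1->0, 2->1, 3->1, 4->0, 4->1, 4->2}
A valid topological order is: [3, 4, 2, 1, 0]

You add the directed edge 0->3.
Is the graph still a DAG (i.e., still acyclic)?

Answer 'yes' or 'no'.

Answer: no

Derivation:
Given toposort: [3, 4, 2, 1, 0]
Position of 0: index 4; position of 3: index 0
New edge 0->3: backward (u after v in old order)
Backward edge: old toposort is now invalid. Check if this creates a cycle.
Does 3 already reach 0? Reachable from 3: [0, 1, 3]. YES -> cycle!
Still a DAG? no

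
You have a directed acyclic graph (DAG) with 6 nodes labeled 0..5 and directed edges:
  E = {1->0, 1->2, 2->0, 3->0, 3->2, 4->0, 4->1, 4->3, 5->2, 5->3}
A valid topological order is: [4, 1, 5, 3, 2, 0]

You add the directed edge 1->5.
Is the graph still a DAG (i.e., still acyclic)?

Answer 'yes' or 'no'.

Answer: yes

Derivation:
Given toposort: [4, 1, 5, 3, 2, 0]
Position of 1: index 1; position of 5: index 2
New edge 1->5: forward
Forward edge: respects the existing order. Still a DAG, same toposort still valid.
Still a DAG? yes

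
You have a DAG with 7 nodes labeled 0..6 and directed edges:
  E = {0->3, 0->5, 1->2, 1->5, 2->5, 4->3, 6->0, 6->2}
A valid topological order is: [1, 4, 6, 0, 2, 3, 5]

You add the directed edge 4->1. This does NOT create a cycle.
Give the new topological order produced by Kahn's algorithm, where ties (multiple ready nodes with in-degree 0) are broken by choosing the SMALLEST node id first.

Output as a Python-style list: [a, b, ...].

Answer: [4, 1, 6, 0, 2, 3, 5]

Derivation:
Old toposort: [1, 4, 6, 0, 2, 3, 5]
Added edge: 4->1
Position of 4 (1) > position of 1 (0). Must reorder: 4 must now come before 1.
Run Kahn's algorithm (break ties by smallest node id):
  initial in-degrees: [1, 1, 2, 2, 0, 3, 0]
  ready (indeg=0): [4, 6]
  pop 4: indeg[1]->0; indeg[3]->1 | ready=[1, 6] | order so far=[4]
  pop 1: indeg[2]->1; indeg[5]->2 | ready=[6] | order so far=[4, 1]
  pop 6: indeg[0]->0; indeg[2]->0 | ready=[0, 2] | order so far=[4, 1, 6]
  pop 0: indeg[3]->0; indeg[5]->1 | ready=[2, 3] | order so far=[4, 1, 6, 0]
  pop 2: indeg[5]->0 | ready=[3, 5] | order so far=[4, 1, 6, 0, 2]
  pop 3: no out-edges | ready=[5] | order so far=[4, 1, 6, 0, 2, 3]
  pop 5: no out-edges | ready=[] | order so far=[4, 1, 6, 0, 2, 3, 5]
  Result: [4, 1, 6, 0, 2, 3, 5]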